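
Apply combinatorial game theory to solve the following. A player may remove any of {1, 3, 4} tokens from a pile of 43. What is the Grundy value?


The subtraction set is S = {1, 3, 4}.
G(k) = mex{ G(k - s) : s in S, s <= k }. We compute iteratively: G(0) = 0.
G(1) = mex({0}) = 1
G(2) = mex({1}) = 0
G(3) = mex({0}) = 1
G(4) = mex({0, 1}) = 2
G(5) = mex({0, 1, 2}) = 3
G(6) = mex({0, 1, 3}) = 2
G(7) = mex({1, 2}) = 0
G(8) = mex({0, 2, 3}) = 1
G(9) = mex({1, 2, 3}) = 0
G(10) = mex({0, 2}) = 1
Observe that G(7)..G(10) = 0, 1, 0, 1 repeats G(0)..G(3) = 0, 1, 0, 1.
For k >= max(S) = 4, G(k) is determined by the previous 4 values G(k-4)..G(k-1); a window of 4 consecutive values has recurred shifted by 7, so by induction G(k + 7) = G(k) for all k >= 0: the sequence is periodic from the start with period 7.
One period: G(0..6) = 0, 1, 0, 1, 2, 3, 2.
43 mod 7 = 1, so G(43) = G(1) = 1.

1


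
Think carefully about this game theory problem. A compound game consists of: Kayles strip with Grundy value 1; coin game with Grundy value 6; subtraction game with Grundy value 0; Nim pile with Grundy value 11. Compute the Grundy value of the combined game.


By the Sprague-Grundy theorem, the Grundy value of a sum of games is the XOR of individual Grundy values.
Kayles strip: Grundy value = 1. Running XOR: 0 XOR 1 = 1
coin game: Grundy value = 6. Running XOR: 1 XOR 6 = 7
subtraction game: Grundy value = 0. Running XOR: 7 XOR 0 = 7
Nim pile: Grundy value = 11. Running XOR: 7 XOR 11 = 12
The combined Grundy value is 12.

12


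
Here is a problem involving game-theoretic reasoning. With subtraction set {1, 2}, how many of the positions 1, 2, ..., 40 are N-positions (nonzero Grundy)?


Subtraction set S = {1, 2}, so G(n) = n mod 3.
G(n) = 0 when n is a multiple of 3.
Multiples of 3 in [1, 40]: 13
N-positions (nonzero Grundy) = 40 - 13 = 27

27


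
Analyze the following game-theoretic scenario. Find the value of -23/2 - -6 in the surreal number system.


x = -23/2, y = -6
Converting to common denominator: 2
x = -23/2, y = -12/2
x - y = -23/2 - -6 = -11/2

-11/2


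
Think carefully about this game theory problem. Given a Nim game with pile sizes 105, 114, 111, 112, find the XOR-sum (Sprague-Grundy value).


We need the XOR (exclusive or) of all pile sizes.
After XOR-ing pile 1 (size 105): 0 XOR 105 = 105
After XOR-ing pile 2 (size 114): 105 XOR 114 = 27
After XOR-ing pile 3 (size 111): 27 XOR 111 = 116
After XOR-ing pile 4 (size 112): 116 XOR 112 = 4
The Nim-value of this position is 4.

4


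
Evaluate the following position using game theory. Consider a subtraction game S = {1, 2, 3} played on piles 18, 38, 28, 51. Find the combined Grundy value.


Subtraction set: {1, 2, 3}
For this subtraction set, G(n) = n mod 4 (period = max + 1 = 4).
Pile 1 (size 18): G(18) = 18 mod 4 = 2
Pile 2 (size 38): G(38) = 38 mod 4 = 2
Pile 3 (size 28): G(28) = 28 mod 4 = 0
Pile 4 (size 51): G(51) = 51 mod 4 = 3
Total Grundy value = XOR of all: 2 XOR 2 XOR 0 XOR 3 = 3

3


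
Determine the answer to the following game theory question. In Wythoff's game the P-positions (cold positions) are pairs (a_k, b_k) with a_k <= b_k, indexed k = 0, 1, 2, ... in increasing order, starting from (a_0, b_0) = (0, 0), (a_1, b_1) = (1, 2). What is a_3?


By Wythoff's theorem, a_k = floor(k * phi) and b_k = floor(k * phi^2) = a_k + k, where phi = (1 + sqrt(5))/2 is the golden ratio.
phi = (1 + sqrt(5))/2 = 1.618034
k = 3
k * phi = 3 * 1.618034 = 4.854102
a_3 = floor(k * phi) = 4

4


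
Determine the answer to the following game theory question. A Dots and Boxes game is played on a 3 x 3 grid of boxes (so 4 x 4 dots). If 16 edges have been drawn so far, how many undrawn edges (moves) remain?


Grid: 3 x 3 boxes, i.e. 4 rows and 4 columns of dots.
Horizontal edges: (rows + 1) * cols = 4 * 3 = 12
Vertical edges: rows * (cols + 1) = 3 * 4 = 12
Total edges: 12 + 12 = 24
Edges drawn: 16
Remaining: 24 - 16 = 8

8


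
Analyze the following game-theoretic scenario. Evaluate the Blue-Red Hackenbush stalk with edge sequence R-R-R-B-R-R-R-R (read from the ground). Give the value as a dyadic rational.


Edges (from ground): R-R-R-B-R-R-R-R
By Berlekamp's sign-expansion rule, a Blue-Red Hackenbush stalk has the value of the surreal number whose sign sequence is the edge sequence with B -> + and R -> -.
Sign sequence: ---+----
Trace the sign expansion in the surreal number tree, starting from 0:
Edge 1: R (sign -) -> bounds (-inf, 0), value = -1
Edge 2: R (sign -) -> bounds (-inf, -1), value = -2
Edge 3: R (sign -) -> bounds (-inf, -2), value = -3
Edge 4: B (sign +) -> bounds (-3, -2), value = -5/2
Edge 5: R (sign -) -> bounds (-3, -5/2), value = -11/4
Edge 6: R (sign -) -> bounds (-3, -11/4), value = -23/8
Edge 7: R (sign -) -> bounds (-3, -23/8), value = -47/16
Edge 8: R (sign -) -> bounds (-3, -47/16), value = -95/32
Game value = -95/32

-95/32


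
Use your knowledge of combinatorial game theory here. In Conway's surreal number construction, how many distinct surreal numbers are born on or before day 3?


Day 0: {|} = 0 is born. Count = 1.
Day n: the number of surreal numbers born by day n is 2^(n+1) - 1.
By day 0: 2^1 - 1 = 1
By day 1: 2^2 - 1 = 3
By day 2: 2^3 - 1 = 7
By day 3: 2^4 - 1 = 15
By day 3: 15 surreal numbers.

15


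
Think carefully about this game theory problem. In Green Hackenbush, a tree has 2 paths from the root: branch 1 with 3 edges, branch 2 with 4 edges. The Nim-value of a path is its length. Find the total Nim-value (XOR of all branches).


The tree has 2 branches from the ground vertex.
In Green Hackenbush, the Nim-value of a simple path of length k is k.
Branch 1: length 3, Nim-value = 3
Branch 2: length 4, Nim-value = 4
Total Nim-value = XOR of all branch values:
0 XOR 3 = 3
3 XOR 4 = 7
Nim-value of the tree = 7

7


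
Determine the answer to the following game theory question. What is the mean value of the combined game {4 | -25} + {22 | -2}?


G1 = {4 | -25}, G2 = {22 | -2}
Each is a switch {a | b} with numbers a > b; its mean value is (a + b)/2, and mean value is additive over game sums: m(G1 + G2) = m(G1) + m(G2).
Mean of G1 = (4 + (-25))/2 = -21/2 = -21/2
Mean of G2 = (22 + (-2))/2 = 20/2 = 10
Mean of G1 + G2 = -21/2 + 10 = -1/2

-1/2


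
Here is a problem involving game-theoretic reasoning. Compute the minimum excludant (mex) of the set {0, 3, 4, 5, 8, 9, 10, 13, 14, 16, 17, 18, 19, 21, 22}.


Set = {0, 3, 4, 5, 8, 9, 10, 13, 14, 16, 17, 18, 19, 21, 22}
0 is in the set.
1 is NOT in the set. This is the mex.
mex = 1

1


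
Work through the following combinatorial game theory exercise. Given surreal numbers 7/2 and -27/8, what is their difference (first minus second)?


x = 7/2, y = -27/8
Converting to common denominator: 8
x = 28/8, y = -27/8
x - y = 7/2 - -27/8 = 55/8

55/8


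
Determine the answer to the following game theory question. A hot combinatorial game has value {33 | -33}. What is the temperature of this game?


The game is {33 | -33}, a switch {a | b} with numbers a > b.
Cooling {a | b} by t gives {a - t | b + t}, which stops being hot when a - t = b + t, i.e. at t = (a - b)/2. So the temperature of a switch is (a - b)/2.
Temperature = (Left option - Right option) / 2
= (33 - (-33)) / 2
= 66 / 2
= 33

33


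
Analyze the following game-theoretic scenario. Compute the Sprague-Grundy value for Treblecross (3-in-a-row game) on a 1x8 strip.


Treblecross: place X on empty cells; 3-in-a-row wins.
Playing within two cells of an existing X lets the opponent win at once, so sensible play treats the cells i-2..i+2 around each X as dead. The player left with no safe cell loses, so this is a normal-play take-away game on strips of safe cells.
Placing X at cell i (0-indexed) of a strip of k safe cells leaves independent strips of sizes max(0, i-2) and max(0, k-i-3). Hence G(k) = mex{ G(max(0,i-2)) XOR G(max(0,k-i-3)) : 0 <= i < k }, with G(0) = 0.
G(1): splits (0,0):0^0=0 -> mex({0}) = 1
G(2): splits (0,0):0^0=0 -> mex({0}) = 1
G(3): splits (0,0):0^0=0 -> mex({0}) = 1
G(4): splits (0,1):0^1=1 (0,0):0^0=0 -> mex({0, 1}) = 2
G(5): splits (0,2):0^1=1 (0,1):0^1=1 (0,0):0^0=0 -> mex({0, 1}) = 2
G(6) = mex({1}) = 0
G(7) = mex({0, 1, 2}) = 3
G(8) = mex({0, 1, 2}) = 3
Therefore G(8) = 3.

3


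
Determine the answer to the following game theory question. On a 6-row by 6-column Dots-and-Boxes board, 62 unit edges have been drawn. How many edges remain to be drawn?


Grid: 6 x 6 boxes, i.e. 7 rows and 7 columns of dots.
Horizontal edges: (rows + 1) * cols = 7 * 6 = 42
Vertical edges: rows * (cols + 1) = 6 * 7 = 42
Total edges: 42 + 42 = 84
Edges drawn: 62
Remaining: 84 - 62 = 22

22


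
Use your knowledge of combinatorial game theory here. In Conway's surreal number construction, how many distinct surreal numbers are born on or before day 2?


Day 0: {|} = 0 is born. Count = 1.
Day n: the number of surreal numbers born by day n is 2^(n+1) - 1.
By day 0: 2^1 - 1 = 1
By day 1: 2^2 - 1 = 3
By day 2: 2^3 - 1 = 7
By day 2: 7 surreal numbers.

7


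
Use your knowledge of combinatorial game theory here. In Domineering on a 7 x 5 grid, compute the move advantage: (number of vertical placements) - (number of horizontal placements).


Board is 7 x 5 (rows x cols).
Left (vertical) placements: (rows-1) * cols = 6 * 5 = 30
Right (horizontal) placements: rows * (cols-1) = 7 * 4 = 28
Advantage = Left - Right = 30 - 28 = 2

2


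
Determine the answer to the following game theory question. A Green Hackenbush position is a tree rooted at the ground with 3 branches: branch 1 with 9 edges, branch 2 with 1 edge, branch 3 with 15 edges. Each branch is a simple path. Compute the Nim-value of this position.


The tree has 3 branches from the ground vertex.
In Green Hackenbush, the Nim-value of a simple path of length k is k.
Branch 1: length 9, Nim-value = 9
Branch 2: length 1, Nim-value = 1
Branch 3: length 15, Nim-value = 15
Total Nim-value = XOR of all branch values:
0 XOR 9 = 9
9 XOR 1 = 8
8 XOR 15 = 7
Nim-value of the tree = 7

7


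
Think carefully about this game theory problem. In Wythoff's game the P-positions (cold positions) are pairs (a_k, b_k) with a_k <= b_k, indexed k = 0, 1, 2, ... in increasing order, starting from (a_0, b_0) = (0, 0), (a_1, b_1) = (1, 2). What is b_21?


By Wythoff's theorem, a_k = floor(k * phi) and b_k = floor(k * phi^2) = a_k + k, where phi = (1 + sqrt(5))/2 is the golden ratio.
phi = (1 + sqrt(5))/2 = 1.618034
phi^2 = phi + 1 = 2.618034
k = 21
k * phi^2 = 21 * 2.618034 = 54.978714
b_21 = floor(k * phi^2) = 54 (check: a_21 + k = 33 + 21 = 54)

54


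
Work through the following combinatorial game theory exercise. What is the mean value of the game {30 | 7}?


Game = {30 | 7}, a switch {a | b} with numbers a > b.
Its thermograph has left wall a - t and right wall b + t, which meet at t = (a - b)/2, where both equal (a + b)/2. So the mast (mean value) is at (a + b)/2.
Mean = (30 + (7))/2 = 37/2 = 37/2

37/2


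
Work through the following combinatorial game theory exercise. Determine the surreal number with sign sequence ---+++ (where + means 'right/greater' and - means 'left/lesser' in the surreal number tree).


Sign expansion: ---+++
Rule: track bounds (lo, hi), initially (-inf, +inf). On '+', the current value becomes lo and we move to the simplest number in (value, hi): value + 1 if hi = +inf, otherwise the midpoint (value + hi)/2. On '-', the current value becomes hi and we move to value - 1 if lo = -inf, otherwise the midpoint (lo + value)/2.
Start at 0.
Step 1: sign = -, move left. Bounds: (-inf, 0). Value = -1
Step 2: sign = -, move left. Bounds: (-inf, -1). Value = -2
Step 3: sign = -, move left. Bounds: (-inf, -2). Value = -3
Step 4: sign = +, move right. Bounds: (-3, -2). Value = -5/2
Step 5: sign = +, move right. Bounds: (-5/2, -2). Value = -9/4
Step 6: sign = +, move right. Bounds: (-9/4, -2). Value = -17/8
The surreal number with sign expansion ---+++ is -17/8.

-17/8


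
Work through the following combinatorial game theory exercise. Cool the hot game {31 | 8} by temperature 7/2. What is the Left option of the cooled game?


Original game: {31 | 8} (a switch {a | b} with a > b).
Cooling by t (for t below the temperature (a - b)/2 = 23/2) taxes each move by t: {a | b} cooled by t is {a - t | b + t}.
Cooling amount: t = 7/2
Cooled Left option: 31 - 7/2 = 55/2
Cooled Right option: 8 + 7/2 = 23/2
Cooled game: {55/2 | 23/2}
Left option = 55/2

55/2


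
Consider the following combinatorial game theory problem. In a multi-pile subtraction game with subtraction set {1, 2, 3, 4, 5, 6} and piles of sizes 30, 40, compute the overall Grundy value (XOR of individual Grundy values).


Subtraction set: {1, 2, 3, 4, 5, 6}
For this subtraction set, G(n) = n mod 7 (period = max + 1 = 7).
Pile 1 (size 30): G(30) = 30 mod 7 = 2
Pile 2 (size 40): G(40) = 40 mod 7 = 5
Total Grundy value = XOR of all: 2 XOR 5 = 7

7


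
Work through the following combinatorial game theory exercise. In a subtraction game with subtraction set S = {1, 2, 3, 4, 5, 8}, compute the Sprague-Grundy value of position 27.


The subtraction set is S = {1, 2, 3, 4, 5, 8}.
G(k) = mex{ G(k - s) : s in S, s <= k }. We compute iteratively: G(0) = 0.
G(1) = mex({0}) = 1
G(2) = mex({0, 1}) = 2
G(3) = mex({0, 1, 2}) = 3
G(4) = mex({0, 1, 2, 3}) = 4
G(5) = mex({0, 1, 2, 3, 4}) = 5
G(6) = mex({1, 2, 3, 4, 5}) = 0
G(7) = mex({0, 2, 3, 4, 5}) = 1
G(8) = mex({0, 1, 3, 4, 5}) = 2
G(9) = mex({0, 1, 2, 4, 5}) = 3
G(10) = mex({0, 1, 2, 3, 5}) = 4
G(11) = mex({0, 1, 2, 3, 4}) = 5
G(12) = mex({1, 2, 3, 4, 5}) = 0
G(13) = mex({0, 2, 3, 4, 5}) = 1
Observe that G(6)..G(13) = 0, 1, 2, 3, 4, 5, 0, 1 repeats G(0)..G(7) = 0, 1, 2, 3, 4, 5, 0, 1.
For k >= max(S) = 8, G(k) is determined by the previous 8 values G(k-8)..G(k-1); a window of 8 consecutive values has recurred shifted by 6, so by induction G(k + 6) = G(k) for all k >= 0: the sequence is periodic from the start with period 6.
One period: G(0..5) = 0, 1, 2, 3, 4, 5.
27 mod 6 = 3, so G(27) = G(3) = 3.

3


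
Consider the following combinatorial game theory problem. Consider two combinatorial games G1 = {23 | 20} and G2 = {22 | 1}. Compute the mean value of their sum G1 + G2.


G1 = {23 | 20}, G2 = {22 | 1}
Each is a switch {a | b} with numbers a > b; its mean value is (a + b)/2, and mean value is additive over game sums: m(G1 + G2) = m(G1) + m(G2).
Mean of G1 = (23 + (20))/2 = 43/2 = 43/2
Mean of G2 = (22 + (1))/2 = 23/2 = 23/2
Mean of G1 + G2 = 43/2 + 23/2 = 33

33


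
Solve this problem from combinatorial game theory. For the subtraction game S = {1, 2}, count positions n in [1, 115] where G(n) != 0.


Subtraction set S = {1, 2}, so G(n) = n mod 3.
G(n) = 0 when n is a multiple of 3.
Multiples of 3 in [1, 115]: 38
N-positions (nonzero Grundy) = 115 - 38 = 77

77


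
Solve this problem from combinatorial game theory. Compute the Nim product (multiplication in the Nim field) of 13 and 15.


Nim multiplication is bilinear over XOR: (u XOR v) * w = (u*w) XOR (v*w).
So we split each operand into its bit components and XOR the pairwise Nim products.
13 = 1 + 4 + 8 (as XOR of powers of 2).
15 = 1 + 2 + 4 + 8 (as XOR of powers of 2).
Using the standard Nim-product table on single bits:
  2*2 = 3,   2*4 = 8,   2*8 = 12,
  4*4 = 6,   4*8 = 11,  8*8 = 13,
and  1*x = x (identity), k*l = l*k (commutative).
Pairwise Nim products:
  1 * 1 = 1
  1 * 2 = 2
  1 * 4 = 4
  1 * 8 = 8
  4 * 1 = 4
  4 * 2 = 8
  4 * 4 = 6
  4 * 8 = 11
  8 * 1 = 8
  8 * 2 = 12
  8 * 4 = 11
  8 * 8 = 13
XOR them: 1 XOR 2 XOR 4 XOR 8 XOR 4 XOR 8 XOR 6 XOR 11 XOR 8 XOR 12 XOR 11 XOR 13 = 12.
Result: 13 * 15 = 12 (in Nim).

12


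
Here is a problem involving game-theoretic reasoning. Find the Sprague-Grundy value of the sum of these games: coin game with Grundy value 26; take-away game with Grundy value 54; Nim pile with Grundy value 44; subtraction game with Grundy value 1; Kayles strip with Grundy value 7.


By the Sprague-Grundy theorem, the Grundy value of a sum of games is the XOR of individual Grundy values.
coin game: Grundy value = 26. Running XOR: 0 XOR 26 = 26
take-away game: Grundy value = 54. Running XOR: 26 XOR 54 = 44
Nim pile: Grundy value = 44. Running XOR: 44 XOR 44 = 0
subtraction game: Grundy value = 1. Running XOR: 0 XOR 1 = 1
Kayles strip: Grundy value = 7. Running XOR: 1 XOR 7 = 6
The combined Grundy value is 6.

6


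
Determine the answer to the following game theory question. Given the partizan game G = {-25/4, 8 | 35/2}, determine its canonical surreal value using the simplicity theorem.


Left options: {-25/4, 8}, max = 8
Right options: {35/2}, min = 35/2
All options are numbers and max(Left) < min(Right), so by the simplicity theorem the value is the simplest (earliest-born) number strictly between 8 and 35/2.
Integers 9 through 17 all lie strictly between 8 and 35/2.
Among integers, the simplest (lowest birthday = smallest |n|; 0 is born on day 0, +-n on day n) is 9.
No non-integer in the interval can be simpler: if x is a non-integer in the interval, then floor(x) or ceil(x) also lies in the interval (the interval contains an integer), and both are proper prefixes of x's sign expansion, i.e. born earlier. So the game value is 9.
Game value = 9

9


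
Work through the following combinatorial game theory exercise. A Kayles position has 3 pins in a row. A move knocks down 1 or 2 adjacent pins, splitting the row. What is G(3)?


Kayles: a move removes 1 or 2 adjacent pins from a contiguous row.
Removing pins from a row of k leaves two independent rows (a, b) with a + b = k - 1 (one pin) or a + b = k - 2 (two pins); an end removal gives a = 0.
By Sprague-Grundy, G(k) = mex{ G(a) XOR G(b) } over all these splits. G(0) = 0.
G(1): splits (0,0):0^0=0 -> mex({0}) = 1
G(2): splits (0,1):0^1=1 (0,0):0^0=0 -> mex({0, 1}) = 2
G(3): splits (0,2):0^2=2 (1,1):1^1=0 (0,1):0^1=1 -> mex({0, 1, 2}) = 3
Therefore G(3) = 3.

3


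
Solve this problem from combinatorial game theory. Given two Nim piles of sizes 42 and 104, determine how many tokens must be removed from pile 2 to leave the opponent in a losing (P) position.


Piles: 42 and 104
Current XOR: 42 XOR 104 = 66 (non-zero, so this is an N-position).
To make the XOR zero, we need to find a move that balances the piles.
For pile 2 (size 104): target = 104 XOR 66 = 42
We reduce pile 2 from 104 to 42.
Tokens removed: 104 - 42 = 62
Verification: 42 XOR 42 = 0

62


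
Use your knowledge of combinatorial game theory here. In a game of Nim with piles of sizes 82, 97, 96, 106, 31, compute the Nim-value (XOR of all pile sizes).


We need the XOR (exclusive or) of all pile sizes.
After XOR-ing pile 1 (size 82): 0 XOR 82 = 82
After XOR-ing pile 2 (size 97): 82 XOR 97 = 51
After XOR-ing pile 3 (size 96): 51 XOR 96 = 83
After XOR-ing pile 4 (size 106): 83 XOR 106 = 57
After XOR-ing pile 5 (size 31): 57 XOR 31 = 38
The Nim-value of this position is 38.

38


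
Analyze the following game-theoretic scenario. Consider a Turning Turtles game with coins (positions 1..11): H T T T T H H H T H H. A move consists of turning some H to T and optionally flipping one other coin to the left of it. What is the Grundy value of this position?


Coins: H T T T T H H H T H H
Key fact: a single head at position k behaves exactly like a Nim heap of size k (turning it to T and optionally flipping a coin at j < k corresponds to moving the heap from k to j, or to 0), and heads combine as a disjunctive sum (two heads at the same place would cancel, matching j XOR j = 0). So the Nim-value is the XOR of the 1-indexed positions of the heads.
Face-up positions (1-indexed): [1, 6, 7, 8, 10, 11]
XOR 0 with 1: 0 XOR 1 = 1
XOR 1 with 6: 1 XOR 6 = 7
XOR 7 with 7: 7 XOR 7 = 0
XOR 0 with 8: 0 XOR 8 = 8
XOR 8 with 10: 8 XOR 10 = 2
XOR 2 with 11: 2 XOR 11 = 9
Nim-value = 9

9


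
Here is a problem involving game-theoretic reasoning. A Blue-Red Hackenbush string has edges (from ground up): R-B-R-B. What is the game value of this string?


Edges (from ground): R-B-R-B
By Berlekamp's sign-expansion rule, a Blue-Red Hackenbush stalk has the value of the surreal number whose sign sequence is the edge sequence with B -> + and R -> -.
Sign sequence: -+-+
Trace the sign expansion in the surreal number tree, starting from 0:
Edge 1: R (sign -) -> bounds (-inf, 0), value = -1
Edge 2: B (sign +) -> bounds (-1, 0), value = -1/2
Edge 3: R (sign -) -> bounds (-1, -1/2), value = -3/4
Edge 4: B (sign +) -> bounds (-3/4, -1/2), value = -5/8
Game value = -5/8

-5/8


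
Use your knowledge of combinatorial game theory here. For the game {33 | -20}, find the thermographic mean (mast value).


Game = {33 | -20}, a switch {a | b} with numbers a > b.
Its thermograph has left wall a - t and right wall b + t, which meet at t = (a - b)/2, where both equal (a + b)/2. So the mast (mean value) is at (a + b)/2.
Mean = (33 + (-20))/2 = 13/2 = 13/2

13/2


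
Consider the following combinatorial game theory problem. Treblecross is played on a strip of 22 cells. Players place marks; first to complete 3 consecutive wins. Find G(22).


Treblecross: place X on empty cells; 3-in-a-row wins.
Playing within two cells of an existing X lets the opponent win at once, so sensible play treats the cells i-2..i+2 around each X as dead. The player left with no safe cell loses, so this is a normal-play take-away game on strips of safe cells.
Placing X at cell i (0-indexed) of a strip of k safe cells leaves independent strips of sizes max(0, i-2) and max(0, k-i-3). Hence G(k) = mex{ G(max(0,i-2)) XOR G(max(0,k-i-3)) : 0 <= i < k }, with G(0) = 0.
G(1): splits (0,0):0^0=0 -> mex({0}) = 1
G(2): splits (0,0):0^0=0 -> mex({0}) = 1
G(3): splits (0,0):0^0=0 -> mex({0}) = 1
G(4): splits (0,1):0^1=1 (0,0):0^0=0 -> mex({0, 1}) = 2
G(5): splits (0,2):0^1=1 (0,1):0^1=1 (0,0):0^0=0 -> mex({0, 1}) = 2
G(6) = mex({1}) = 0
G(7) = mex({0, 1, 2}) = 3
G(8) = mex({0, 1, 2}) = 3
G(9) = mex({0, 2}) = 1
G(10) = mex({0, 2, 3}) = 1
G(11) = mex({0, 3}) = 1
G(12) = mex({1, 3}) = 0
G(13) = mex({0, 1, 2, 3}) = 4
G(14) = mex({0, 1, 2}) = 3
G(15) = mex({0, 1, 2}) = 3
G(16) = mex({0, 1, 2, 4}) = 3
G(17) = mex({0, 1, 3, 4}) = 2
G(18) = mex({0, 1, 3, 4}) = 2
G(19) = mex({0, 1, 3, 5}) = 2
G(20) = mex({0, 1, 2, 3, 5}) = 4
G(21) = mex({0, 1, 2, 3, 5}) = 4
G(22) = mex({1, 2, 6}) = 0
Therefore G(22) = 0.

0


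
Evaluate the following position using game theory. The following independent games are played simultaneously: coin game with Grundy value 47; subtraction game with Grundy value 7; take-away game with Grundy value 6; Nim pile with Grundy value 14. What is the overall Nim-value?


By the Sprague-Grundy theorem, the Grundy value of a sum of games is the XOR of individual Grundy values.
coin game: Grundy value = 47. Running XOR: 0 XOR 47 = 47
subtraction game: Grundy value = 7. Running XOR: 47 XOR 7 = 40
take-away game: Grundy value = 6. Running XOR: 40 XOR 6 = 46
Nim pile: Grundy value = 14. Running XOR: 46 XOR 14 = 32
The combined Grundy value is 32.

32


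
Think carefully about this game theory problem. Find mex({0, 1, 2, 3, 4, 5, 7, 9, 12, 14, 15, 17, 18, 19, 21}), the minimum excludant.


Set = {0, 1, 2, 3, 4, 5, 7, 9, 12, 14, 15, 17, 18, 19, 21}
0 is in the set.
1 is in the set.
2 is in the set.
3 is in the set.
4 is in the set.
5 is in the set.
6 is NOT in the set. This is the mex.
mex = 6

6


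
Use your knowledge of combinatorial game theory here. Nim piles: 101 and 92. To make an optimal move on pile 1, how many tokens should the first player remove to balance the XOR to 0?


Piles: 101 and 92
Current XOR: 101 XOR 92 = 57 (non-zero, so this is an N-position).
To make the XOR zero, we need to find a move that balances the piles.
For pile 1 (size 101): target = 101 XOR 57 = 92
We reduce pile 1 from 101 to 92.
Tokens removed: 101 - 92 = 9
Verification: 92 XOR 92 = 0

9


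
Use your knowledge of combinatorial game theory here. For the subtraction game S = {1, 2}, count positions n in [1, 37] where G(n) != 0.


Subtraction set S = {1, 2}, so G(n) = n mod 3.
G(n) = 0 when n is a multiple of 3.
Multiples of 3 in [1, 37]: 12
N-positions (nonzero Grundy) = 37 - 12 = 25

25


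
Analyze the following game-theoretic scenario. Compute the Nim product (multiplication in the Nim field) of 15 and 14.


Nim multiplication is bilinear over XOR: (u XOR v) * w = (u*w) XOR (v*w).
So we split each operand into its bit components and XOR the pairwise Nim products.
15 = 1 + 2 + 4 + 8 (as XOR of powers of 2).
14 = 2 + 4 + 8 (as XOR of powers of 2).
Using the standard Nim-product table on single bits:
  2*2 = 3,   2*4 = 8,   2*8 = 12,
  4*4 = 6,   4*8 = 11,  8*8 = 13,
and  1*x = x (identity), k*l = l*k (commutative).
Pairwise Nim products:
  1 * 2 = 2
  1 * 4 = 4
  1 * 8 = 8
  2 * 2 = 3
  2 * 4 = 8
  2 * 8 = 12
  4 * 2 = 8
  4 * 4 = 6
  4 * 8 = 11
  8 * 2 = 12
  8 * 4 = 11
  8 * 8 = 13
XOR them: 2 XOR 4 XOR 8 XOR 3 XOR 8 XOR 12 XOR 8 XOR 6 XOR 11 XOR 12 XOR 11 XOR 13 = 6.
Result: 15 * 14 = 6 (in Nim).

6


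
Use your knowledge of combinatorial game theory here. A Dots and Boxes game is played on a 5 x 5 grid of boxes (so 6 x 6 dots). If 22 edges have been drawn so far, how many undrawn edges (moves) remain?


Grid: 5 x 5 boxes, i.e. 6 rows and 6 columns of dots.
Horizontal edges: (rows + 1) * cols = 6 * 5 = 30
Vertical edges: rows * (cols + 1) = 5 * 6 = 30
Total edges: 30 + 30 = 60
Edges drawn: 22
Remaining: 60 - 22 = 38

38


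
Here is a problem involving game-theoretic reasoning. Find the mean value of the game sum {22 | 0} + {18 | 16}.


G1 = {22 | 0}, G2 = {18 | 16}
Each is a switch {a | b} with numbers a > b; its mean value is (a + b)/2, and mean value is additive over game sums: m(G1 + G2) = m(G1) + m(G2).
Mean of G1 = (22 + (0))/2 = 22/2 = 11
Mean of G2 = (18 + (16))/2 = 34/2 = 17
Mean of G1 + G2 = 11 + 17 = 28

28


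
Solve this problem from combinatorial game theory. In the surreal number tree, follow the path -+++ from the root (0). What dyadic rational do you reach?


Sign expansion: -+++
Rule: track bounds (lo, hi), initially (-inf, +inf). On '+', the current value becomes lo and we move to the simplest number in (value, hi): value + 1 if hi = +inf, otherwise the midpoint (value + hi)/2. On '-', the current value becomes hi and we move to value - 1 if lo = -inf, otherwise the midpoint (lo + value)/2.
Start at 0.
Step 1: sign = -, move left. Bounds: (-inf, 0). Value = -1
Step 2: sign = +, move right. Bounds: (-1, 0). Value = -1/2
Step 3: sign = +, move right. Bounds: (-1/2, 0). Value = -1/4
Step 4: sign = +, move right. Bounds: (-1/4, 0). Value = -1/8
The surreal number with sign expansion -+++ is -1/8.

-1/8


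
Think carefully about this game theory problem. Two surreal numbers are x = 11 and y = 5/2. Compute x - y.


x = 11, y = 5/2
Converting to common denominator: 2
x = 22/2, y = 5/2
x - y = 11 - 5/2 = 17/2

17/2


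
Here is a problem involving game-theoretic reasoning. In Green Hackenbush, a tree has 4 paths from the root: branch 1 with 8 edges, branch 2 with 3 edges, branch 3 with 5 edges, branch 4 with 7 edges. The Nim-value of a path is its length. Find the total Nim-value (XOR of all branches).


The tree has 4 branches from the ground vertex.
In Green Hackenbush, the Nim-value of a simple path of length k is k.
Branch 1: length 8, Nim-value = 8
Branch 2: length 3, Nim-value = 3
Branch 3: length 5, Nim-value = 5
Branch 4: length 7, Nim-value = 7
Total Nim-value = XOR of all branch values:
0 XOR 8 = 8
8 XOR 3 = 11
11 XOR 5 = 14
14 XOR 7 = 9
Nim-value of the tree = 9

9


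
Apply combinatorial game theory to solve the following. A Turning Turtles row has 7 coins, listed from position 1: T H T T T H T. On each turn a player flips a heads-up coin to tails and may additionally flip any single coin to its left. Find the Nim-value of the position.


Coins: T H T T T H T
Key fact: a single head at position k behaves exactly like a Nim heap of size k (turning it to T and optionally flipping a coin at j < k corresponds to moving the heap from k to j, or to 0), and heads combine as a disjunctive sum (two heads at the same place would cancel, matching j XOR j = 0). So the Nim-value is the XOR of the 1-indexed positions of the heads.
Face-up positions (1-indexed): [2, 6]
XOR 0 with 2: 0 XOR 2 = 2
XOR 2 with 6: 2 XOR 6 = 4
Nim-value = 4

4


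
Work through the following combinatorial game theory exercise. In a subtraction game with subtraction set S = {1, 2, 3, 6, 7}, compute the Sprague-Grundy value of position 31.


The subtraction set is S = {1, 2, 3, 6, 7}.
G(k) = mex{ G(k - s) : s in S, s <= k }. We compute iteratively: G(0) = 0.
G(1) = mex({0}) = 1
G(2) = mex({0, 1}) = 2
G(3) = mex({0, 1, 2}) = 3
G(4) = mex({1, 2, 3}) = 0
G(5) = mex({0, 2, 3}) = 1
G(6) = mex({0, 1, 3}) = 2
G(7) = mex({0, 1, 2}) = 3
G(8) = mex({1, 2, 3}) = 0
G(9) = mex({0, 2, 3}) = 1
G(10) = mex({0, 1, 3}) = 2
Observe that G(4)..G(10) = 0, 1, 2, 3, 0, 1, 2 repeats G(0)..G(6) = 0, 1, 2, 3, 0, 1, 2.
For k >= max(S) = 7, G(k) is determined by the previous 7 values G(k-7)..G(k-1); a window of 7 consecutive values has recurred shifted by 4, so by induction G(k + 4) = G(k) for all k >= 0: the sequence is periodic from the start with period 4.
One period: G(0..3) = 0, 1, 2, 3.
31 mod 4 = 3, so G(31) = G(3) = 3.

3


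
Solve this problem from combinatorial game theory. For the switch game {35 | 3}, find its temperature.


The game is {35 | 3}, a switch {a | b} with numbers a > b.
Cooling {a | b} by t gives {a - t | b + t}, which stops being hot when a - t = b + t, i.e. at t = (a - b)/2. So the temperature of a switch is (a - b)/2.
Temperature = (Left option - Right option) / 2
= (35 - (3)) / 2
= 32 / 2
= 16

16


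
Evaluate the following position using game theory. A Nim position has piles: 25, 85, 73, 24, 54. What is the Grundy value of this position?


We need the XOR (exclusive or) of all pile sizes.
After XOR-ing pile 1 (size 25): 0 XOR 25 = 25
After XOR-ing pile 2 (size 85): 25 XOR 85 = 76
After XOR-ing pile 3 (size 73): 76 XOR 73 = 5
After XOR-ing pile 4 (size 24): 5 XOR 24 = 29
After XOR-ing pile 5 (size 54): 29 XOR 54 = 43
The Nim-value of this position is 43.

43


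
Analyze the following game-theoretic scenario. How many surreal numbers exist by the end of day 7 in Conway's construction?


Day 0: {|} = 0 is born. Count = 1.
Day n: the number of surreal numbers born by day n is 2^(n+1) - 1.
By day 0: 2^1 - 1 = 1
By day 1: 2^2 - 1 = 3
By day 2: 2^3 - 1 = 7
By day 3: 2^4 - 1 = 15
By day 4: 2^5 - 1 = 31
By day 5: 2^6 - 1 = 63
By day 6: 2^7 - 1 = 127
By day 7: 2^8 - 1 = 255
By day 7: 255 surreal numbers.

255


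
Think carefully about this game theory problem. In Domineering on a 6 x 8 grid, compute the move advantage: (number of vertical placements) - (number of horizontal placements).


Board is 6 x 8 (rows x cols).
Left (vertical) placements: (rows-1) * cols = 5 * 8 = 40
Right (horizontal) placements: rows * (cols-1) = 6 * 7 = 42
Advantage = Left - Right = 40 - 42 = -2

-2


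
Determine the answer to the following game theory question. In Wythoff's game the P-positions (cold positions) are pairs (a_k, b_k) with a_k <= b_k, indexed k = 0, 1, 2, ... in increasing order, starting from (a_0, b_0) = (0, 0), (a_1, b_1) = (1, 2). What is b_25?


By Wythoff's theorem, a_k = floor(k * phi) and b_k = floor(k * phi^2) = a_k + k, where phi = (1 + sqrt(5))/2 is the golden ratio.
phi = (1 + sqrt(5))/2 = 1.618034
phi^2 = phi + 1 = 2.618034
k = 25
k * phi^2 = 25 * 2.618034 = 65.450850
b_25 = floor(k * phi^2) = 65 (check: a_25 + k = 40 + 25 = 65)

65


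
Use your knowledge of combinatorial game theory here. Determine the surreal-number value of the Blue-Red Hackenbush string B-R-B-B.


Edges (from ground): B-R-B-B
By Berlekamp's sign-expansion rule, a Blue-Red Hackenbush stalk has the value of the surreal number whose sign sequence is the edge sequence with B -> + and R -> -.
Sign sequence: +-++
Trace the sign expansion in the surreal number tree, starting from 0:
Edge 1: B (sign +) -> bounds (0, +inf), value = 1
Edge 2: R (sign -) -> bounds (0, 1), value = 1/2
Edge 3: B (sign +) -> bounds (1/2, 1), value = 3/4
Edge 4: B (sign +) -> bounds (3/4, 1), value = 7/8
Game value = 7/8

7/8


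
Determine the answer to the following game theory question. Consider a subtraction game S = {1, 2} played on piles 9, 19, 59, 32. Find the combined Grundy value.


Subtraction set: {1, 2}
For this subtraction set, G(n) = n mod 3 (period = max + 1 = 3).
Pile 1 (size 9): G(9) = 9 mod 3 = 0
Pile 2 (size 19): G(19) = 19 mod 3 = 1
Pile 3 (size 59): G(59) = 59 mod 3 = 2
Pile 4 (size 32): G(32) = 32 mod 3 = 2
Total Grundy value = XOR of all: 0 XOR 1 XOR 2 XOR 2 = 1

1


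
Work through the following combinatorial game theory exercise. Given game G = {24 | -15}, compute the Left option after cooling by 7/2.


Original game: {24 | -15} (a switch {a | b} with a > b).
Cooling by t (for t below the temperature (a - b)/2 = 39/2) taxes each move by t: {a | b} cooled by t is {a - t | b + t}.
Cooling amount: t = 7/2
Cooled Left option: 24 - 7/2 = 41/2
Cooled Right option: -15 + 7/2 = -23/2
Cooled game: {41/2 | -23/2}
Left option = 41/2

41/2


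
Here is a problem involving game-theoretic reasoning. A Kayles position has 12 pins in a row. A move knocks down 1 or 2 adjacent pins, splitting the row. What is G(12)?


Kayles: a move removes 1 or 2 adjacent pins from a contiguous row.
Removing pins from a row of k leaves two independent rows (a, b) with a + b = k - 1 (one pin) or a + b = k - 2 (two pins); an end removal gives a = 0.
By Sprague-Grundy, G(k) = mex{ G(a) XOR G(b) } over all these splits. G(0) = 0.
G(1): splits (0,0):0^0=0 -> mex({0}) = 1
G(2): splits (0,1):0^1=1 (0,0):0^0=0 -> mex({0, 1}) = 2
G(3): splits (0,2):0^2=2 (1,1):1^1=0 (0,1):0^1=1 -> mex({0, 1, 2}) = 3
G(4): splits (0,3):0^3=3 (1,2):1^2=3 (0,2):0^2=2 (1,1):1^1=0 -> mex({0, 2, 3}) = 1
G(5): splits (0,4):0^1=1 (1,3):1^3=2 (2,2):2^2=0 (0,3):0^3=3 (1,2):1^2=3 -> mex({0, 1, 2, 3}) = 4
G(6) = mex({0, 1, 2, 4}) = 3
G(7) = mex({0, 1, 3, 4, 5}) = 2
G(8) = mex({0, 2, 3, 5, 6}) = 1
G(9) = mex({0, 1, 2, 3, 6, 7}) = 4
G(10) = mex({0, 1, 3, 4, 5, 7}) = 2
G(11) = mex({0, 1, 2, 3, 4, 5}) = 6
G(12) = mex({0, 1, 2, 3, 5, 6, 7}) = 4
Therefore G(12) = 4.

4


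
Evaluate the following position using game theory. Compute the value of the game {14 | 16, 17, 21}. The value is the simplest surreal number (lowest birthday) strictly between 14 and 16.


Left options: {14}, max = 14
Right options: {16, 17, 21}, min = 16
All options are numbers and max(Left) < min(Right), so by the simplicity theorem the value is the simplest (earliest-born) number strictly between 14 and 16.
The only integer strictly between 14 and 16 is 15.
No non-integer in the interval can be simpler: if x is a non-integer in the interval, then floor(x) or ceil(x) also lies in the interval (the interval contains an integer), and both are proper prefixes of x's sign expansion, i.e. born earlier. So the game value is 15.
Game value = 15

15


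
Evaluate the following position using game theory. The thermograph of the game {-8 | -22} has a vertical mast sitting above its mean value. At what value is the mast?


Game = {-8 | -22}, a switch {a | b} with numbers a > b.
Its thermograph has left wall a - t and right wall b + t, which meet at t = (a - b)/2, where both equal (a + b)/2. So the mast (mean value) is at (a + b)/2.
Mean = (-8 + (-22))/2 = -30/2 = -15

-15


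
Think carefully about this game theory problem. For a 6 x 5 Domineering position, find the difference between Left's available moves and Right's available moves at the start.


Board is 6 x 5 (rows x cols).
Left (vertical) placements: (rows-1) * cols = 5 * 5 = 25
Right (horizontal) placements: rows * (cols-1) = 6 * 4 = 24
Advantage = Left - Right = 25 - 24 = 1

1


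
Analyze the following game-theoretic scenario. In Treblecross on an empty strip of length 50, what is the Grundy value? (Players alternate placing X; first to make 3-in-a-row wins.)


Treblecross: place X on empty cells; 3-in-a-row wins.
Playing within two cells of an existing X lets the opponent win at once, so sensible play treats the cells i-2..i+2 around each X as dead. The player left with no safe cell loses, so this is a normal-play take-away game on strips of safe cells.
Placing X at cell i (0-indexed) of a strip of k safe cells leaves independent strips of sizes max(0, i-2) and max(0, k-i-3). Hence G(k) = mex{ G(max(0,i-2)) XOR G(max(0,k-i-3)) : 0 <= i < k }, with G(0) = 0.
G(1): splits (0,0):0^0=0 -> mex({0}) = 1
G(2): splits (0,0):0^0=0 -> mex({0}) = 1
G(3): splits (0,0):0^0=0 -> mex({0}) = 1
G(4): splits (0,1):0^1=1 (0,0):0^0=0 -> mex({0, 1}) = 2
G(5): splits (0,2):0^1=1 (0,1):0^1=1 (0,0):0^0=0 -> mex({0, 1}) = 2
G(6) = mex({1}) = 0
G(7) = mex({0, 1, 2}) = 3
G(8) = mex({0, 1, 2}) = 3
G(9) = mex({0, 2}) = 1
G(10) = mex({0, 2, 3}) = 1
G(11) = mex({0, 3}) = 1
G(12) = mex({1, 3}) = 0
G(13) = mex({0, 1, 2, 3}) = 4
G(14) = mex({0, 1, 2}) = 3
G(15) = mex({0, 1, 2}) = 3
G(16) = mex({0, 1, 2, 4}) = 3
G(17) = mex({0, 1, 3, 4}) = 2
G(18) = mex({0, 1, 3, 4}) = 2
G(19) = mex({0, 1, 3, 5}) = 2
G(20) = mex({0, 1, 2, 3, 5}) = 4
G(21) = mex({0, 1, 2, 3, 5}) = 4
G(22) = mex({1, 2, 6}) = 0
G(23) = mex({0, 1, 2, 3, 4, 6}) = 5
G(24) = mex({0, 1, 2, 3, 4}) = 5
G(25) = mex({0, 1, 3, 4, 7}) = 2
G(26) = mex({0, 1, 3, 4, 5, 7}) = 2
G(27) = mex({0, 1, 3, 5}) = 2
G(28) = mex({0, 1, 2, 5}) = 3
G(29) = mex({0, 1, 2, 4, 5, 6}) = 3
G(30) = mex({1, 2, 4, 6}) = 0
G(31) = mex({0, 1, 2, 3, 4, 6}) = 5
G(32) = mex({1, 2, 3, 4, 7}) = 0
G(33) = mex({0, 3, 7}) = 1
G(34) = mex({0, 2, 3, 5, 7}) = 1
G(35) = mex({0, 2, 3, 5, 6}) = 1
G(36) = mex({0, 1, 2, 5, 6}) = 3
G(37) = mex({0, 1, 2, 4, 5, 6}) = 3
G(38) = mex({0, 1, 2, 4}) = 3
G(39) = mex({0, 1, 2, 3, 4, 7}) = 5
G(40) = mex({0, 1, 2, 3, 4, 5, 7}) = 6
G(41) = mex({0, 1, 2, 3, 5, 7}) = 4
G(42) = mex({0, 1, 2, 3, 5, 6, 7}) = 4
G(43) = mex({0, 2, 3, 5, 6}) = 1
G(44) = mex({1, 2, 3, 4, 5, 6}) = 0
G(45) = mex({0, 1, 2, 3, 4, 6, 7}) = 5
G(46) = mex({0, 1, 2, 3, 4, 7}) = 5
G(47) = mex({0, 1, 2, 3, 4, 5, 7}) = 6
G(48) = mex({0, 1, 2, 3, 4, 5, 7}) = 6
G(49) = mex({0, 1, 3, 4, 5, 7}) = 2
G(50) = mex({0, 1, 2, 3, 4, 5, 6}) = 7
Therefore G(50) = 7.

7


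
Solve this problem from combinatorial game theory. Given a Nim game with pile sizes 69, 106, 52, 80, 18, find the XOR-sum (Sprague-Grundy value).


We need the XOR (exclusive or) of all pile sizes.
After XOR-ing pile 1 (size 69): 0 XOR 69 = 69
After XOR-ing pile 2 (size 106): 69 XOR 106 = 47
After XOR-ing pile 3 (size 52): 47 XOR 52 = 27
After XOR-ing pile 4 (size 80): 27 XOR 80 = 75
After XOR-ing pile 5 (size 18): 75 XOR 18 = 89
The Nim-value of this position is 89.

89


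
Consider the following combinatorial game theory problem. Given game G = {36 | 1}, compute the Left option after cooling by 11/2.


Original game: {36 | 1} (a switch {a | b} with a > b).
Cooling by t (for t below the temperature (a - b)/2 = 35/2) taxes each move by t: {a | b} cooled by t is {a - t | b + t}.
Cooling amount: t = 11/2
Cooled Left option: 36 - 11/2 = 61/2
Cooled Right option: 1 + 11/2 = 13/2
Cooled game: {61/2 | 13/2}
Left option = 61/2

61/2


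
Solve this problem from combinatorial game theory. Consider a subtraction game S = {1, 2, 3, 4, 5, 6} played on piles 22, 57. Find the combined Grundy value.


Subtraction set: {1, 2, 3, 4, 5, 6}
For this subtraction set, G(n) = n mod 7 (period = max + 1 = 7).
Pile 1 (size 22): G(22) = 22 mod 7 = 1
Pile 2 (size 57): G(57) = 57 mod 7 = 1
Total Grundy value = XOR of all: 1 XOR 1 = 0

0


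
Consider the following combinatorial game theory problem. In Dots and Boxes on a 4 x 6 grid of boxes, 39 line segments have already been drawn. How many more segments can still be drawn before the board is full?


Grid: 4 x 6 boxes, i.e. 5 rows and 7 columns of dots.
Horizontal edges: (rows + 1) * cols = 5 * 6 = 30
Vertical edges: rows * (cols + 1) = 4 * 7 = 28
Total edges: 30 + 28 = 58
Edges drawn: 39
Remaining: 58 - 39 = 19

19


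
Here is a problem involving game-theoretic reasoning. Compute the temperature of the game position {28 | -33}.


The game is {28 | -33}, a switch {a | b} with numbers a > b.
Cooling {a | b} by t gives {a - t | b + t}, which stops being hot when a - t = b + t, i.e. at t = (a - b)/2. So the temperature of a switch is (a - b)/2.
Temperature = (Left option - Right option) / 2
= (28 - (-33)) / 2
= 61 / 2
= 61/2

61/2
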